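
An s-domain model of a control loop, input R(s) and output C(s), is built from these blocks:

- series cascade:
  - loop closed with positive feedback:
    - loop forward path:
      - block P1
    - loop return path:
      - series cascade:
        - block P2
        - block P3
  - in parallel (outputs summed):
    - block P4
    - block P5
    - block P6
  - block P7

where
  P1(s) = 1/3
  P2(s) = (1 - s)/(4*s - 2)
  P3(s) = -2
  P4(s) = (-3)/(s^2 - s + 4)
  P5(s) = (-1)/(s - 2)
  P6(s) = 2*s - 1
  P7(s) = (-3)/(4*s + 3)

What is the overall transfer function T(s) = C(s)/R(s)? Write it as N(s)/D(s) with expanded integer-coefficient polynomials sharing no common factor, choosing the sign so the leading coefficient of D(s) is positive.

The answer is (-12*s^5 + 48*s^4 - 105*s^3 + 186*s^2 - 132*s + 30)/(20*s^5 - 53*s^4 + 93*s^3 - 100*s^2 - 92*s + 48).

Reasoning:
Step 1. combine P2, P3 in series, giving (s - 1)/(2*s - 1)
Step 2. reduce the feedback loop with forward P1 and return (P2*P3), giving (2*s - 1)/(5*s - 2)
Step 3. sum the parallel branches P4, P5, P6, giving (2*s^4 - 7*s^3 + 14*s^2 - 24*s + 10)/(s^3 - 3*s^2 + 6*s - 8)
Step 4. reduce the series chain [P1/(1-P1*(P2*P3))], (P4+P5+P6), P7, which is the overall transfer function T(s) = C(s)/R(s) in lowest terms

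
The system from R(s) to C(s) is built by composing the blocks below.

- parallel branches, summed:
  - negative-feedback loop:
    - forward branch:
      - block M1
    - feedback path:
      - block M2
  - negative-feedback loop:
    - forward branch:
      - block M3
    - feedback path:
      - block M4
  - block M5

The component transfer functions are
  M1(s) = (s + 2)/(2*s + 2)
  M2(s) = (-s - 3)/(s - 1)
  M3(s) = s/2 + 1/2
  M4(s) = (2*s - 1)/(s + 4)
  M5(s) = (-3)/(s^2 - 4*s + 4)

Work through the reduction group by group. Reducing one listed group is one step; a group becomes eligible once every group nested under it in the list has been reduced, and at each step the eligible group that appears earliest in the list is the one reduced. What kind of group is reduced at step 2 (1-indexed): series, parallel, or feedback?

Step 1. collapse the loop (M1 forward, M2 return)
Step 2. apply the feedback formula to M3, M4
Step 3. parallel reduction of [M1/(1+M1*M2)], [M3/(1+M3*M4)], M5
At step 2 the group reduced is feedback.

Final answer: feedback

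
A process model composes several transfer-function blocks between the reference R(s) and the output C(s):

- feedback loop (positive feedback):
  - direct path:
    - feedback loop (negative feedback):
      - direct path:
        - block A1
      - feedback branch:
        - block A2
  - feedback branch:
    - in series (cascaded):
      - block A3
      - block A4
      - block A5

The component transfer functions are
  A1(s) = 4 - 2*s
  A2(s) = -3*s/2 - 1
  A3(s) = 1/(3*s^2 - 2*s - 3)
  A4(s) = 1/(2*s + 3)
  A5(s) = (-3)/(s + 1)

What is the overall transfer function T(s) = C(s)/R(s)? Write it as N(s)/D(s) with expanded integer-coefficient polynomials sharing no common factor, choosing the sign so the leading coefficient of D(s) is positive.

Reducing step by step:

Step 1: apply the feedback formula to A1, A2 = (4 - 2*s)/(3*s^2 - 4*s - 3)
Step 2: multiply A3, A4, A5 (series) = (-3)/(6*s^4 + 11*s^3 - 7*s^2 - 21*s - 9)
Step 3: feedback reduction of [A1/(1+A1*A2)], (A3*A4*A5), which is the overall transfer function T(s) = C(s)/R(s) in lowest terms

Answer: (-12*s^5 + 2*s^4 + 58*s^3 + 14*s^2 - 66*s - 36)/(18*s^6 + 9*s^5 - 83*s^4 - 68*s^3 + 78*s^2 + 93*s + 39)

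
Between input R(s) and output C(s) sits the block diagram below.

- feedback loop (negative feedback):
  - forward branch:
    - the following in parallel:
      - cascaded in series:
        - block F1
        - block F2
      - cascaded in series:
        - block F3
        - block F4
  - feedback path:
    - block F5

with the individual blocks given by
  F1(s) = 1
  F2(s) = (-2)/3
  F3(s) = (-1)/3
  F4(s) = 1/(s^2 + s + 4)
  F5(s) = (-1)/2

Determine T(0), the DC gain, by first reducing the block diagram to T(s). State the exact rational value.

(1) reduce the series chain F1, F2; result (-2)/3
(2) multiply F3, F4 (series); result (-1)/(3*s^2 + 3*s + 12)
(3) combine (F1*F2), (F3*F4) in parallel; result (-2*s^2 - 2*s - 9)/(3*s^2 + 3*s + 12)
(4) feedback reduction of ((F1*F2)+(F3*F4)), F5; result (-4*s^2 - 4*s - 18)/(8*s^2 + 8*s + 33)
Evaluating the step-4 result (the overall T(s)) at s = 0 gives T(0) = -18/33 = -6/11.

Therefore the answer is -6/11.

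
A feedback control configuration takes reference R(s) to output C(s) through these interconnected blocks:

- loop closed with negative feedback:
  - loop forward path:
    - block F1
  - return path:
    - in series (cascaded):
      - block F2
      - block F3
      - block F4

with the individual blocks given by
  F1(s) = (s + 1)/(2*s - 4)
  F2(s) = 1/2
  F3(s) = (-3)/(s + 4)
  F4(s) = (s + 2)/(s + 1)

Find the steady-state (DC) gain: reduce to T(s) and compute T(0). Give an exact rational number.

Reducing step by step:

Step 1 - combine F2, F3, F4 in series; result (-3*s - 6)/(2*s^2 + 10*s + 8)
Step 2 - reduce the feedback loop with forward F1 and return (F2*F3*F4); result (2*s^2 + 10*s + 8)/(4*s^2 + 5*s - 38)
Step 2 gives the overall T(s). Then T(0) = 8/(-38) = -4/19.

Answer: -4/19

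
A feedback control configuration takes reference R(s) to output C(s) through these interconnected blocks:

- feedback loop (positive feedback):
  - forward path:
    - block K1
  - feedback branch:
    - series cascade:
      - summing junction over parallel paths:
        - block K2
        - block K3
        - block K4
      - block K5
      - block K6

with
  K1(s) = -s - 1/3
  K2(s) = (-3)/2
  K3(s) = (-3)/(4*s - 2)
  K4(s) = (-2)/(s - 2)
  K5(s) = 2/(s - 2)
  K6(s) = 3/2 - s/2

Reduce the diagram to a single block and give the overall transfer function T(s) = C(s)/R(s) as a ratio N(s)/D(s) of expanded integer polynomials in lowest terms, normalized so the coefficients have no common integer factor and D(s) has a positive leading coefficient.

[1] add K2, K3, K4 (parallel) gives (-3*s^2 + 2*s + 2)/(2*s^2 - 5*s + 2)
[2] reduce the series chain (K2+K3+K4), K5, K6 gives (3*s^3 - 11*s^2 + 4*s + 6)/(2*s^3 - 9*s^2 + 12*s - 4)
[3] apply the feedback formula to K1, ((K2+K3+K4)*K5*K6), which is the overall transfer function T(s) = C(s)/R(s) in lowest terms

Hence the answer: (-6*s^4 + 25*s^3 - 27*s^2 + 4)/(9*s^4 - 24*s^3 - 26*s^2 + 58*s - 6)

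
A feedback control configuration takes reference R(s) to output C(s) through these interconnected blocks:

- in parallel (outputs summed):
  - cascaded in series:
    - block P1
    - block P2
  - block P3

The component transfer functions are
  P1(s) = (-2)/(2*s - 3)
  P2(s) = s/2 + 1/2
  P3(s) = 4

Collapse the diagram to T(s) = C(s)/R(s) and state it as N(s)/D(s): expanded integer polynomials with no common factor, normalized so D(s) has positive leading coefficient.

Answer: (7*s - 13)/(2*s - 3)

Working:
Step 1 - multiply P1, P2 (series) -> (-s - 1)/(2*s - 3)
Step 2 - combine (P1*P2), P3 in parallel: this yields T(s), and no further normalization is needed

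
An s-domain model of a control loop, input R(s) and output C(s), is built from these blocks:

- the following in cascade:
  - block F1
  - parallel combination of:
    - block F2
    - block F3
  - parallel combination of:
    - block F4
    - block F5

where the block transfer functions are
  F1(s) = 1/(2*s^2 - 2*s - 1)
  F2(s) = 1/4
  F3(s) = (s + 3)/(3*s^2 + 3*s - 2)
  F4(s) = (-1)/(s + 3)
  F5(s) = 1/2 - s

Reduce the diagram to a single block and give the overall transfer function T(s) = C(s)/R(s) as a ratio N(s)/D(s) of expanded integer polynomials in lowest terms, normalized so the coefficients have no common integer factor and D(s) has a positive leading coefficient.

Step 1 - parallel reduction of F2, F3: (3*s^2 + 7*s + 10)/(12*s^2 + 12*s - 8)
Step 2 - combine F4, F5 in parallel: (-2*s^2 - 5*s + 1)/(2*s + 6)
Step 3 - multiply F1, (F2+F3), (F4+F5) (series), giving the overall T(s)

Therefore the answer is (-6*s^4 - 29*s^3 - 52*s^2 - 43*s + 10)/(48*s^5 + 144*s^4 - 104*s^3 - 304*s^2 + 40*s + 48).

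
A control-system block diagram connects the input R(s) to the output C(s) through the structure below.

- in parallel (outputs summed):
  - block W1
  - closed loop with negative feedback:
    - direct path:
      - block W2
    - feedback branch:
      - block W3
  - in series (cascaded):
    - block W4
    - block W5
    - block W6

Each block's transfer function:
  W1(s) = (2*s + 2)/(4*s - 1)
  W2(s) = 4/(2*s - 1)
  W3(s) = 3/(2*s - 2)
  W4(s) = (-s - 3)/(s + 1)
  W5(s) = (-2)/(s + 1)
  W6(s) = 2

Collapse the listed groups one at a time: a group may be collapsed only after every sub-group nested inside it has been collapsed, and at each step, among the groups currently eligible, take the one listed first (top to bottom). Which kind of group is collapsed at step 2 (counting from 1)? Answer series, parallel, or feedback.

Answer: series

Working:
Step 1. collapse the loop (W2 forward, W3 return)
Step 2. combine W4, W5, W6 in series
Step 3. add W1, [W2/(1+W2*W3)], (W4*W5*W6) (parallel)
Step 2 collapses a series group.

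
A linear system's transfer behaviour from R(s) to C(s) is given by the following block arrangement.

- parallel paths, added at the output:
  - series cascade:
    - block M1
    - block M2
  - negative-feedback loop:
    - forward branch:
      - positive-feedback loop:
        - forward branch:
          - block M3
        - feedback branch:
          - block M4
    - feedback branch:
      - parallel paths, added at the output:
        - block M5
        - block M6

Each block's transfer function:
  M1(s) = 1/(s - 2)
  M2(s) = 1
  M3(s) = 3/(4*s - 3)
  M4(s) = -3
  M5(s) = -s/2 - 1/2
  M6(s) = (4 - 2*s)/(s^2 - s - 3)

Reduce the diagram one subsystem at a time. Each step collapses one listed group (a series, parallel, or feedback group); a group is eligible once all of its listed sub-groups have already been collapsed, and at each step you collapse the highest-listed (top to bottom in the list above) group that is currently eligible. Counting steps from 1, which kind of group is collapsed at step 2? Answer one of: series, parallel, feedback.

Step 1. combine M1, M2 in series
Step 2. feedback reduction of M3, M4
Step 3. reduce the parallel group M5, M6
Step 4. collapse the loop ([M3/(1-M3*M4)] forward, (M5+M6) return)
Step 5. combine (M1*M2), [[M3/(1-M3*M4)]/(1+[M3/(1-M3*M4)]*(M5+M6))] in parallel
At step 2 the group reduced is feedback.

Therefore the answer is feedback.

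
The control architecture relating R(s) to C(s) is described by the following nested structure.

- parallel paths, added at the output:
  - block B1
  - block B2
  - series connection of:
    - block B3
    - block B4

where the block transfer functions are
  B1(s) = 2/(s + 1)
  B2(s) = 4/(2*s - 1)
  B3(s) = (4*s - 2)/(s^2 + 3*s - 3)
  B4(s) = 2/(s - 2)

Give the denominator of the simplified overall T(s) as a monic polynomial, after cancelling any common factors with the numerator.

Step 1: multiply B3, B4 (series): (8*s - 4)/(s^3 + s^2 - 9*s + 6)
Step 2: combine B1, B2, (B3*B4) in parallel: (8*s^4 + 26*s^3 - 70*s^2 + 18*s + 16)/(2*s^5 + 3*s^4 - 18*s^3 + 2*s^2 + 15*s - 6)
The result of step 2 is T(s) in lowest terms. Its denominator has leading coefficient 2; dividing the denominator through by 2 makes it monic.

Therefore the answer is s^5 + 3*s^4/2 - 9*s^3 + s^2 + 15*s/2 - 3.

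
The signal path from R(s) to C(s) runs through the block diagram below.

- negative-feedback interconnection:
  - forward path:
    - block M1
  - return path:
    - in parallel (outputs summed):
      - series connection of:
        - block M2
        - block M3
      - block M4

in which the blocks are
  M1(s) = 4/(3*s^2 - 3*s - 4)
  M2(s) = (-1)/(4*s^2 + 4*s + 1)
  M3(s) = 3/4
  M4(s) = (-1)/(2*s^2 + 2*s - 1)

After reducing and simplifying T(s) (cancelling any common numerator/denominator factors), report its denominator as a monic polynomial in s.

Step 1: reduce the series chain M2, M3 -> (-3)/(16*s^2 + 16*s + 4)
Step 2: combine (M2*M3), M4 in parallel -> (-22*s^2 - 22*s - 1)/(32*s^4 + 64*s^3 + 24*s^2 - 8*s - 4)
Step 3: reduce the feedback loop with forward M1 and return ((M2*M3)+M4) -> (32*s^4 + 64*s^3 + 24*s^2 - 8*s - 4)/(24*s^6 + 24*s^5 - 62*s^4 - 88*s^3 - 43*s^2 - 11*s + 3)
The result of step 3 is T(s) in lowest terms. Its denominator has leading coefficient 24; dividing the denominator through by 24 makes it monic.

Hence the answer: s^6 + s^5 - 31*s^4/12 - 11*s^3/3 - 43*s^2/24 - 11*s/24 + 1/8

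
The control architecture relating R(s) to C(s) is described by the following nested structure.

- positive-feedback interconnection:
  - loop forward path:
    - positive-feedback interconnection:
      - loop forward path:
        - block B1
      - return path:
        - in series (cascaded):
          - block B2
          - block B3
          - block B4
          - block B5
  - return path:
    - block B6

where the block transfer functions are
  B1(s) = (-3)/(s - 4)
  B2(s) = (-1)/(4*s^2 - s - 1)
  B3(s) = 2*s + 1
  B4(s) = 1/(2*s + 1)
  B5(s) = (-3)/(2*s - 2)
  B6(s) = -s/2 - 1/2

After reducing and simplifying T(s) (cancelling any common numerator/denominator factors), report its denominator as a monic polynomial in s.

Step 1. combine B2, B3, B4, B5 in series: 3/(8*s^3 - 10*s^2 + 2)
Step 2. apply the feedback formula to B1, (B2*B3*B4*B5): (-24*s^3 + 30*s^2 - 6)/(8*s^4 - 42*s^3 + 40*s^2 + 2*s + 1)
Step 3. close the feedback loop around [B1/(1-B1*(B2*B3*B4*B5))], B6: (24*s^3 - 30*s^2 + 6)/(4*s^4 + 39*s^3 - 55*s^2 + s + 2)
The result of step 3 is T(s) in lowest terms. Its denominator has leading coefficient 4; dividing the denominator through by 4 makes it monic.

Answer: s^4 + 39*s^3/4 - 55*s^2/4 + s/4 + 1/2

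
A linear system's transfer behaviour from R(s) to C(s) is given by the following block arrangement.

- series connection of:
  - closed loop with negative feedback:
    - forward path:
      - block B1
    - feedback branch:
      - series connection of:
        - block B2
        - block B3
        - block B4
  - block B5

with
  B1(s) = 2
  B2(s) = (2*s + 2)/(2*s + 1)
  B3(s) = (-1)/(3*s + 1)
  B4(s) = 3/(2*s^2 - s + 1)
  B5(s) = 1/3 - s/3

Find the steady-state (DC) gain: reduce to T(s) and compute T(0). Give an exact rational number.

Answer: -2/33

Working:
Step 1. cascade B2, B3, B4; result (-6*s - 6)/(12*s^4 + 4*s^3 + 3*s^2 + 4*s + 1)
Step 2. apply the feedback formula to B1, (B2*B3*B4); result (24*s^4 + 8*s^3 + 6*s^2 + 8*s + 2)/(12*s^4 + 4*s^3 + 3*s^2 - 8*s - 11)
Step 3. reduce the series chain [B1/(1+B1*(B2*B3*B4))], B5; result (-24*s^4 - 8*s^3 - 6*s^2 - 8*s - 2)/(36*s^3 + 48*s^2 + 57*s + 33)
DC gain: substitute s = 0 into T(s) from step 3: T(0) = -2/33.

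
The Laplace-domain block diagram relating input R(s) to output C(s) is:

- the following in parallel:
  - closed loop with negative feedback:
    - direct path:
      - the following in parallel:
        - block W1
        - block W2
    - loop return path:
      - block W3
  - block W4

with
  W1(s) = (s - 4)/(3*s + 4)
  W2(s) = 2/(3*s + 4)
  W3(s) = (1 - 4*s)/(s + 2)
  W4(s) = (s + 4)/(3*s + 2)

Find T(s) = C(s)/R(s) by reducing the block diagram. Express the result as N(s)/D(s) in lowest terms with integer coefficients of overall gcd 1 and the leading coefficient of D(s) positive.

Reducing step by step:

Step 1: parallel reduction of W1, W2 = (s - 2)/(3*s + 4)
Step 2: collapse the loop ((W1+W2) forward, W3 return) = (4 - s^2)/(s^2 - 19*s - 6)
Step 3: combine [(W1+W2)/(1+(W1+W2)*W3)], W4 in parallel: this yields T(s), and no further normalization is needed

Answer: (-2*s^3 - 17*s^2 - 70*s - 16)/(3*s^3 - 55*s^2 - 56*s - 12)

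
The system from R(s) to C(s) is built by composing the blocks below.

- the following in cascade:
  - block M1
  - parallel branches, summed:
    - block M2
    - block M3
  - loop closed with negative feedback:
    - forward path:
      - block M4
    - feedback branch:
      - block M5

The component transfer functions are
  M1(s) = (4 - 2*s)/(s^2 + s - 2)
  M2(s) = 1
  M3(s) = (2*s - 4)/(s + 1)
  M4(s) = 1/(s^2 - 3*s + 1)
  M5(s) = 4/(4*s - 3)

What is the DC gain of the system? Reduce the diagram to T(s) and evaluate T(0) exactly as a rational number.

First reduce the diagram to T(s).

1. reduce the parallel group M2, M3 = (3*s - 3)/(s + 1)
2. collapse the loop (M4 forward, M5 return) = (4*s - 3)/(4*s^3 - 15*s^2 + 13*s + 1)
3. multiply M1, (M2+M3), [M4/(1+M4*M5)] (series) = (-24*s^2 + 66*s - 36)/(4*s^5 - 3*s^4 - 24*s^3 + 10*s^2 + 29*s + 2)
That last expression is T(s); at s = 0 only the constant terms survive, so T(0) = -36/2 = -18.

Answer: -18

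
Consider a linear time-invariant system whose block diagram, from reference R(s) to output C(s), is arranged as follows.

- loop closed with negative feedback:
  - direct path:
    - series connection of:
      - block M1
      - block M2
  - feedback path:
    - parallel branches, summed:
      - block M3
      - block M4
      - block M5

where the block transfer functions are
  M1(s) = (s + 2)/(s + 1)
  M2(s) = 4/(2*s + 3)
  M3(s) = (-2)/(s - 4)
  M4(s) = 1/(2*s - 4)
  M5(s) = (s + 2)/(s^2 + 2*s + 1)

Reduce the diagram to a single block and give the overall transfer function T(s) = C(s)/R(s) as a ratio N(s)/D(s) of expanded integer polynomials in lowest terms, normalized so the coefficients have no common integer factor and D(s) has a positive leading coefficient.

Step 1 - series reduction of M1, M2 = (4*s + 8)/(2*s^2 + 5*s + 3)
Step 2 - sum the parallel branches M3, M4, M5 = (-s^3 - 10*s^2 - 3*s + 36)/(2*s^4 - 8*s^3 - 6*s^2 + 20*s + 16)
Step 3 - apply the feedback formula to (M1*M2), (M3+M4+M5), giving the overall T(s)

Final answer: (4*s^5 - 8*s^4 - 44*s^3 + 16*s^2 + 112*s + 64)/(2*s^6 - 3*s^5 - 25*s^4 - 31*s^3 + 11*s^2 + 130*s + 168)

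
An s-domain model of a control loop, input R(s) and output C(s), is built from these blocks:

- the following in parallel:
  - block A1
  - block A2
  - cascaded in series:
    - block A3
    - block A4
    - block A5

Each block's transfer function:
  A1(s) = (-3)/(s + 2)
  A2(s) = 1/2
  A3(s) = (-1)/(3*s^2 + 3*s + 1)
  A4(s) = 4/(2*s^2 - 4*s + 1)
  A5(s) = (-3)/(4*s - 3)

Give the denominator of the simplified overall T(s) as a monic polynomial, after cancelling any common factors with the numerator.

Step 1: series reduction of A3, A4, A5; result 12/(24*s^5 - 42*s^4 - 10*s^3 + 17*s^2 + 7*s - 3)
Step 2: parallel reduction of A1, A2, (A3*A4*A5); result (24*s^6 - 138*s^5 + 158*s^4 + 57*s^3 - 61*s^2 - 7*s + 60)/(48*s^6 + 12*s^5 - 188*s^4 - 6*s^3 + 82*s^2 + 22*s - 12)
That last expression is T(s), already simplified. Scaling its denominator by 1/48 (the reciprocal of the leading coefficient) yields the monic denominator.

Answer: s^6 + s^5/4 - 47*s^4/12 - s^3/8 + 41*s^2/24 + 11*s/24 - 1/4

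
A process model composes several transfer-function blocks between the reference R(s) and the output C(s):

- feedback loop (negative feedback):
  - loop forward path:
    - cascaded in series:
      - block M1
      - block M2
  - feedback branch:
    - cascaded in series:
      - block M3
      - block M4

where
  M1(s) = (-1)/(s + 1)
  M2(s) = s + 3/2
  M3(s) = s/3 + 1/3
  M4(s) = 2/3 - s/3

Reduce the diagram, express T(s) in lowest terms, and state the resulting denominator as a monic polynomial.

Reducing step by step:

(1) cascade M1, M2: (-2*s - 3)/(2*s + 2)
(2) multiply M3, M4 (series): -s^2/9 + s/9 + 2/9
(3) reduce the feedback loop with forward (M1*M2) and return (M3*M4): (-18*s - 27)/(2*s^3 + s^2 + 11*s + 12)
Step 3 gives the fully reduced T(s), with no common factor left to cancel. The denominator's leading coefficient is 2, so divide each of its coefficients by 2 to get the monic form.

Answer: s^3 + s^2/2 + 11*s/2 + 6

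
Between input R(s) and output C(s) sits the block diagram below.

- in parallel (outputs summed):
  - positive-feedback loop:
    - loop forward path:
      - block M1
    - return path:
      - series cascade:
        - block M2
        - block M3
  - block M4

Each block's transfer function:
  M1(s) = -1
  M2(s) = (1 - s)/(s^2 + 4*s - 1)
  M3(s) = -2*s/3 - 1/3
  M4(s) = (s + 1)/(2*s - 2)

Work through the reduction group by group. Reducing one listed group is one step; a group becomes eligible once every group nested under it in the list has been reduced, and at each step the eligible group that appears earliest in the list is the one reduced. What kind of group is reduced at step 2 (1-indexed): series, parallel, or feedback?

Step 1. multiply M2, M3 (series)
Step 2. close the feedback loop around M1, (M2*M3)
Step 3. parallel reduction of [M1/(1-M1*(M2*M3))], M4
The group at step 2 is a feedback group.

Hence the answer: feedback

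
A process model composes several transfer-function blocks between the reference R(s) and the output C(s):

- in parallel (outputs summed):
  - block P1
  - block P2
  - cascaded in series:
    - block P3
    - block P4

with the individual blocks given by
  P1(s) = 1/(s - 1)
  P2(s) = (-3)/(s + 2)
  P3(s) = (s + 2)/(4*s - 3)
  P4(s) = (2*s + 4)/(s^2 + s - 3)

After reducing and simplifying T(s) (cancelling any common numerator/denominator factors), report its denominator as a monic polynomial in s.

First reduce the diagram to T(s).

[1] multiply P3, P4 (series); result (2*s^2 + 8*s + 8)/(4*s^3 + s^2 - 15*s + 9)
[2] combine P1, P2, (P3*P4) in parallel; result (-6*s^4 + 28*s^3 + 47*s^2 - 101*s + 29)/(4*s^5 + 5*s^4 - 22*s^3 - 8*s^2 + 39*s - 18)
The result of step 2 is T(s) in lowest terms. Its denominator has leading coefficient 4; dividing the denominator through by 4 makes it monic.

Answer: s^5 + 5*s^4/4 - 11*s^3/2 - 2*s^2 + 39*s/4 - 9/2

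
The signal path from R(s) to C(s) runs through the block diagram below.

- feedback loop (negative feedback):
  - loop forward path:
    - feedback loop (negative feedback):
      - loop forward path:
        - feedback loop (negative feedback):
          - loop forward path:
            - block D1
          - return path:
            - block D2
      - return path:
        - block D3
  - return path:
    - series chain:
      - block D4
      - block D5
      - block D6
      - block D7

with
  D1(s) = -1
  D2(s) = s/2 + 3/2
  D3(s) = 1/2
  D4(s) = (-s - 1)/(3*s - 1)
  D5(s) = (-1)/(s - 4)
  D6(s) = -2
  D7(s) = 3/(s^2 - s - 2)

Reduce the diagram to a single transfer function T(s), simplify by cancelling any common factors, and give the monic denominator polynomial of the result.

First reduce the diagram to T(s).

[1] apply the feedback formula to D1, D2: 2/(s + 1)
[2] close the feedback loop around [D1/(1+D1*D2)], D3: 2/(s + 2)
[3] multiply D4, D5, D6, D7 (series): (-6)/(3*s^3 - 19*s^2 + 30*s - 8)
[4] collapse the loop ([[D1/(1+D1*D2)]/(1+[D1/(1+D1*D2)]*D3)] forward, (D4*D5*D6*D7) return): (6*s^3 - 38*s^2 + 60*s - 16)/(3*s^4 - 13*s^3 - 8*s^2 + 52*s - 28)
That last expression is T(s), already simplified. Scaling its denominator by 1/3 (the reciprocal of the leading coefficient) yields the monic denominator.

Answer: s^4 - 13*s^3/3 - 8*s^2/3 + 52*s/3 - 28/3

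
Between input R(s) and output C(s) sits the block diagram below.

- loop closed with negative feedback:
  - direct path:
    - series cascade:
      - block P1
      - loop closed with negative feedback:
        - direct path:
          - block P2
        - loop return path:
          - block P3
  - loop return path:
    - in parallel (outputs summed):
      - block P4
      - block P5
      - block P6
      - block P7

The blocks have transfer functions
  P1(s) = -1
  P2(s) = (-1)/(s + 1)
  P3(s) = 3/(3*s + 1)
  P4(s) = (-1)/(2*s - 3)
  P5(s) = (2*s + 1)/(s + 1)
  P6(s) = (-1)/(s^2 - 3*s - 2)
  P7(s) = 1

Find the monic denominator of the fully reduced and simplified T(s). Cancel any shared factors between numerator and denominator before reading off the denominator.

Reducing step by step:

(1) apply the feedback formula to P2, P3: (-3*s - 1)/(3*s^2 + 4*s - 2)
(2) combine P1, [P2/(1+P2*P3)] in series: (3*s + 1)/(3*s^2 + 4*s - 2)
(3) parallel reduction of P4, P5, P6, P7: (6*s^4 - 24*s^3 - 3*s^2 + 34*s + 17)/(2*s^4 - 7*s^3 - 4*s^2 + 11*s + 6)
(4) apply the feedback formula to (P1*[P2/(1+P2*P3)]), (P4+P5+P6+P7): (6*s^5 - 19*s^4 - 19*s^3 + 29*s^2 + 29*s + 6)/(6*s^6 + 5*s^5 - 110*s^4 - 2*s^3 + 169*s^2 + 87*s + 5)
The result of step 4 is T(s) in lowest terms. Its denominator has leading coefficient 6; dividing the denominator through by 6 makes it monic.

Answer: s^6 + 5*s^5/6 - 55*s^4/3 - s^3/3 + 169*s^2/6 + 29*s/2 + 5/6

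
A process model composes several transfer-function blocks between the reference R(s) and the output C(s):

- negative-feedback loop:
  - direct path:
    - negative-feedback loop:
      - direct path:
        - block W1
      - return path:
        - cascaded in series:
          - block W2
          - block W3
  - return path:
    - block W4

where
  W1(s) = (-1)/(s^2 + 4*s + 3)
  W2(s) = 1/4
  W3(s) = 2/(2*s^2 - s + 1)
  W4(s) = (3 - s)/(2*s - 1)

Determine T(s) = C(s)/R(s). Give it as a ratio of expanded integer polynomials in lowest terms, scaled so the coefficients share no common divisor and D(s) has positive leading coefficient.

Step 1. reduce the series chain W2, W3 gives 1/(4*s^2 - 2*s + 2)
Step 2. apply the feedback formula to W1, (W2*W3) gives (-4*s^2 + 2*s - 2)/(4*s^4 + 14*s^3 + 6*s^2 + 2*s + 5)
Step 3. close the feedback loop around [W1/(1+W1*(W2*W3))], W4: this yields T(s), and no further normalization is needed

Final answer: (-8*s^3 + 8*s^2 - 6*s + 2)/(8*s^5 + 24*s^4 + 2*s^3 - 16*s^2 + 16*s - 11)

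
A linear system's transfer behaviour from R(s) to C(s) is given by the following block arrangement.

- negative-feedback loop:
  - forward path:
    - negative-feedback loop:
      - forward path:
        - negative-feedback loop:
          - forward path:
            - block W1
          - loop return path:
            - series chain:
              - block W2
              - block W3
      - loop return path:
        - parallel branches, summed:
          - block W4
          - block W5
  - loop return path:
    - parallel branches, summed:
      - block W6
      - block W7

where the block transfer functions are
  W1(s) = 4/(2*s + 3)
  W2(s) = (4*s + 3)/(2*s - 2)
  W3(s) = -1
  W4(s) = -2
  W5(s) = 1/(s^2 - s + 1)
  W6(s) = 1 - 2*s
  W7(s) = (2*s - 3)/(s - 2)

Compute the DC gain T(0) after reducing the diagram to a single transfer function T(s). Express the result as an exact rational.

The answer is 4/15.

Reasoning:
1. series reduction of W2, W3 gives (-4*s - 3)/(2*s - 2)
2. reduce the feedback loop with forward W1 and return (W2*W3) gives (4*s - 4)/(2*s^2 - 7*s - 9)
3. reduce the parallel group W4, W5 gives (-2*s^2 + 2*s - 1)/(s^2 - s + 1)
4. reduce the feedback loop with forward [W1/(1+W1*(W2*W3))] and return (W4+W5) gives (4*s^3 - 8*s^2 + 8*s - 4)/(2*s^4 - 17*s^3 + 16*s^2 - 10*s - 5)
5. reduce the parallel group W6, W7 gives (-2*s^2 + 7*s - 5)/(s - 2)
6. collapse the loop ([[W1/(1+W1*(W2*W3))]/(1+[W1/(1+W1*(W2*W3))]*(W4+W5))] forward, (W6+W7) return) gives (-4*s^4 + 16*s^3 - 24*s^2 + 20*s - 8)/(6*s^5 - 23*s^4 + 42*s^3 - 62*s^2 + 53*s - 30)
Evaluating the step-6 result (the overall T(s)) at s = 0 gives T(0) = -8/(-30) = 4/15.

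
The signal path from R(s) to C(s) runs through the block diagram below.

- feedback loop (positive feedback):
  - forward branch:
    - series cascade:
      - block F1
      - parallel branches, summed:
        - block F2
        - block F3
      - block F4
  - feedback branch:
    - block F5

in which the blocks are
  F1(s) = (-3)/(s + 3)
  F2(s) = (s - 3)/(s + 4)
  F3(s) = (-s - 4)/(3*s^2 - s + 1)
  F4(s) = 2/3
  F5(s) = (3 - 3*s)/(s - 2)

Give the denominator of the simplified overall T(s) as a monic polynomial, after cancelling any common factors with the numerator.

Step 1 - sum the parallel branches F2, F3, giving (3*s^3 - 11*s^2 - 4*s - 19)/(3*s^3 + 11*s^2 - 3*s + 4)
Step 2 - series reduction of F1, (F2+F3), F4, giving (-6*s^3 + 22*s^2 + 8*s + 38)/(3*s^4 + 20*s^3 + 30*s^2 - 5*s + 12)
Step 3 - close the feedback loop around (F1*(F2+F3)*F4), F5, giving (-6*s^4 + 34*s^3 - 36*s^2 + 22*s - 76)/(3*s^5 - 4*s^4 + 74*s^3 - 107*s^2 + 112*s - 138)
The result of step 3 is T(s) in lowest terms. Its denominator has leading coefficient 3; dividing the denominator through by 3 makes it monic.

Final answer: s^5 - 4*s^4/3 + 74*s^3/3 - 107*s^2/3 + 112*s/3 - 46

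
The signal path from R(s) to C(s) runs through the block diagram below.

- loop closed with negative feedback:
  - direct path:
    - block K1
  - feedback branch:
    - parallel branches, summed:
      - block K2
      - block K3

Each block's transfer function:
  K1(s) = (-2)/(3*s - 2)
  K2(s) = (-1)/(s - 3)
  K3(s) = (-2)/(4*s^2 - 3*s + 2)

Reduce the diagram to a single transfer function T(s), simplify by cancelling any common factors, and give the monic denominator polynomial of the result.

Answer: s^4 - 53*s^3/12 + 71*s^2/12 - 7*s/2 + 1/3

Working:
Step 1: reduce the parallel group K2, K3, giving (-4*s^2 + s + 4)/(4*s^3 - 15*s^2 + 11*s - 6)
Step 2: collapse the loop (K1 forward, (K2+K3) return), giving (-8*s^3 + 30*s^2 - 22*s + 12)/(12*s^4 - 53*s^3 + 71*s^2 - 42*s + 4)
Step 2 gives the fully reduced T(s), with no common factor left to cancel. The denominator's leading coefficient is 12, so divide each of its coefficients by 12 to get the monic form.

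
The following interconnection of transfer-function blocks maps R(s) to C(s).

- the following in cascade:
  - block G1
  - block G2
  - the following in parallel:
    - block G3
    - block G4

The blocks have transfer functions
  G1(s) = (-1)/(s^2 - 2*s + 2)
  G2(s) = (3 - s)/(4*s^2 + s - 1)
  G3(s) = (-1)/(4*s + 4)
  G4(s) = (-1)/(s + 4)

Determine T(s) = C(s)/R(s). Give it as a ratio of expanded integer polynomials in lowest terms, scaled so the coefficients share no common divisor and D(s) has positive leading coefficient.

(1) reduce the parallel group G3, G4, giving (-5*s - 8)/(4*s^2 + 20*s + 16)
(2) combine G1, G2, (G3+G4) in series - this is the overall T(s), already in the required normalized form

Hence the answer: (-5*s^2 + 7*s + 24)/(16*s^6 + 52*s^5 - 56*s^4 + 4*s^3 + 152*s^2 + 24*s - 32)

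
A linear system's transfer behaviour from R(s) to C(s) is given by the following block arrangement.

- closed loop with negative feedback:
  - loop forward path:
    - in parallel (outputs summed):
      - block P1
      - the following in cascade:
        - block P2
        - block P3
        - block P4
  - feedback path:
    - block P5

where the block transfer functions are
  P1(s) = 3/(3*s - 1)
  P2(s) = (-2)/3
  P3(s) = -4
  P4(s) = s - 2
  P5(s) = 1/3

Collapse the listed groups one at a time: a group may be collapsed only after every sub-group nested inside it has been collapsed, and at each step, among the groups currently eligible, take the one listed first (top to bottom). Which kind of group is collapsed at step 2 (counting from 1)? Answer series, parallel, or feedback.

Reducing step by step:

Step 1 - series reduction of P2, P3, P4
Step 2 - add P1, (P2*P3*P4) (parallel)
Step 3 - collapse the loop ((P1+(P2*P3*P4)) forward, P5 return)
The group at step 2 is a parallel group.

Answer: parallel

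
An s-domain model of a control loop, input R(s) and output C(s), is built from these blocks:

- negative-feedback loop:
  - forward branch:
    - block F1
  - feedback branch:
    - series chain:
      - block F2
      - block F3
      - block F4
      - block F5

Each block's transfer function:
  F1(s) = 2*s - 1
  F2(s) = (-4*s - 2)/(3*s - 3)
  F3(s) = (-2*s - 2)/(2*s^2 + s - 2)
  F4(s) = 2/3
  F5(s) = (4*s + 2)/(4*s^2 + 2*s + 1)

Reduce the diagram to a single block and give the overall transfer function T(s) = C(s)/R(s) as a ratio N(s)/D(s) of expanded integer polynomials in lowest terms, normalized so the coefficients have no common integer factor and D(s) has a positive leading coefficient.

The answer is (144*s^6 - 72*s^5 - 216*s^4 + 126*s^3 + 9*s^2 + 27*s - 18)/(72*s^5 + 128*s^4 + 84*s^3 + 41*s^2 - 39*s + 2).

Reasoning:
(1) reduce the series chain F2, F3, F4, F5 -> (64*s^3 + 128*s^2 + 80*s + 16)/(72*s^5 - 108*s^3 + 9*s^2 + 9*s + 18)
(2) collapse the loop (F1 forward, (F2*F3*F4*F5) return); the result is T(s) itself (integer coefficients, no common factor, positive leading denominator coefficient)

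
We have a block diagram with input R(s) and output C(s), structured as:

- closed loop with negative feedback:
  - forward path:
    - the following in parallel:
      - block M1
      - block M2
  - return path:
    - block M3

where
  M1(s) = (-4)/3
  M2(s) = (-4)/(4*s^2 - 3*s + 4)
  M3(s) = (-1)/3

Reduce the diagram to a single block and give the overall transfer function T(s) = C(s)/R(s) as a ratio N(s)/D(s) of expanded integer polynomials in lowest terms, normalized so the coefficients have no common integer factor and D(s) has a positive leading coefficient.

The answer is (-48*s^2 + 36*s - 84)/(52*s^2 - 39*s + 64).

Reasoning:
Step 1: combine M1, M2 in parallel; result (-16*s^2 + 12*s - 28)/(12*s^2 - 9*s + 12)
Step 2: feedback reduction of (M1+M2), M3, which is the overall transfer function T(s) = C(s)/R(s) in lowest terms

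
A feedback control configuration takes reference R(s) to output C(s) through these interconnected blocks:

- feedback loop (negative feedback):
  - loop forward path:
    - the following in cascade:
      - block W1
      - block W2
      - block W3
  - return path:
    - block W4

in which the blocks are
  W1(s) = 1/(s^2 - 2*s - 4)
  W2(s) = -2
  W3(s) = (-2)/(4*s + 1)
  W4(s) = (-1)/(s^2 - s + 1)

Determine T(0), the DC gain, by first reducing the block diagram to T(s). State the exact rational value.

[1] combine W1, W2, W3 in series = 4/(4*s^3 - 7*s^2 - 18*s - 4)
[2] apply the feedback formula to (W1*W2*W3), W4 = (4*s^2 - 4*s + 4)/(4*s^5 - 11*s^4 - 7*s^3 + 7*s^2 - 14*s - 8)
That last expression is T(s); at s = 0 only the constant terms survive, so T(0) = 4/(-8) = -1/2.

Therefore the answer is -1/2.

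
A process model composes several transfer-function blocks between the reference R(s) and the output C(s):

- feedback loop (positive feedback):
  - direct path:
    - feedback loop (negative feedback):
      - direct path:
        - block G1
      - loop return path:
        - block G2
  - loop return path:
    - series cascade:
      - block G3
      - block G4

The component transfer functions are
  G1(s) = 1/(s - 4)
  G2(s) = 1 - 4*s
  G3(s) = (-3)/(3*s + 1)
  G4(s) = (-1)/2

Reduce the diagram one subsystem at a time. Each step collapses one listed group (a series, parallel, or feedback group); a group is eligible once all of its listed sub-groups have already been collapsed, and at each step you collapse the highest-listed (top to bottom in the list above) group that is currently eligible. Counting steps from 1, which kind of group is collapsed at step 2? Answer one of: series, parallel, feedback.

Answer: series

Working:
Step 1: apply the feedback formula to G1, G2
Step 2: series reduction of G3, G4
Step 3: apply the feedback formula to [G1/(1+G1*G2)], (G3*G4)
Step 2 collapses a series group.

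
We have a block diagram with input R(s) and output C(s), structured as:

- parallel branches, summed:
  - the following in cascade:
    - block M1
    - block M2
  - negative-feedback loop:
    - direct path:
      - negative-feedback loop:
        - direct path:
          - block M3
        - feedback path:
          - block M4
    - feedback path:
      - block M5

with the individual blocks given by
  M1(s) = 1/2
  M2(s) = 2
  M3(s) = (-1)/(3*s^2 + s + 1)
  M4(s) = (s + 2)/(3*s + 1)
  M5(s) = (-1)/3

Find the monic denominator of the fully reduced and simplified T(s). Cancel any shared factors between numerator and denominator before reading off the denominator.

The answer is s^3 + 2*s^2/3 + 4*s/9 - 2/27.

Reasoning:
1. cascade M1, M2 gives 1
2. feedback reduction of M3, M4 gives (-3*s - 1)/(9*s^3 + 6*s^2 + 3*s - 1)
3. reduce the feedback loop with forward [M3/(1+M3*M4)] and return M5 gives (-9*s - 3)/(27*s^3 + 18*s^2 + 12*s - 2)
4. combine (M1*M2), [[M3/(1+M3*M4)]/(1+[M3/(1+M3*M4)]*M5)] in parallel gives (27*s^3 + 18*s^2 + 3*s - 5)/(27*s^3 + 18*s^2 + 12*s - 2)
No further cancellation is possible in the step-4 result, so that is T(s). Its denominator becomes monic after dividing by the leading coefficient 27.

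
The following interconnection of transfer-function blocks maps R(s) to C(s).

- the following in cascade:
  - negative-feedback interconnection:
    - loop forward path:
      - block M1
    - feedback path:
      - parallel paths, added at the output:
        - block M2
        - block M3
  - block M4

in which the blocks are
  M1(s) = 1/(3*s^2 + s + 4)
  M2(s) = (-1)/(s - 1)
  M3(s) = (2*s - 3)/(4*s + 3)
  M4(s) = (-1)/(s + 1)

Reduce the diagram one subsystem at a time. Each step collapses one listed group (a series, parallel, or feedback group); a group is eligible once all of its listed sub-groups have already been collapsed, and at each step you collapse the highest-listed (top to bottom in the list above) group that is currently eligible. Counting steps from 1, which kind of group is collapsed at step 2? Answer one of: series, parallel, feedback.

Answer: feedback

Working:
Step 1: reduce the parallel group M2, M3
Step 2: feedback reduction of M1, (M2+M3)
Step 3: cascade [M1/(1+M1*(M2+M3))], M4
The group at step 2 is a feedback group.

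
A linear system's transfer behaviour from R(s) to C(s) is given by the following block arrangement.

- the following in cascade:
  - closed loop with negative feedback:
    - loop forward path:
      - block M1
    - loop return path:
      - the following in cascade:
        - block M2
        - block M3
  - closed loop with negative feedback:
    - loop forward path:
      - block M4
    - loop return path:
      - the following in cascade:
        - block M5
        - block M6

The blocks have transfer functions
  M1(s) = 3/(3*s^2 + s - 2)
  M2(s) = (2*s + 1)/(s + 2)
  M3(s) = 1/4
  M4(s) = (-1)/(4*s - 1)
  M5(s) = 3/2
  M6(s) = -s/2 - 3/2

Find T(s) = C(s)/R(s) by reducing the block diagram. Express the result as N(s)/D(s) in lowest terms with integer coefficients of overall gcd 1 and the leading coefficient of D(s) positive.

[1] reduce the series chain M2, M3: (2*s + 1)/(4*s + 8)
[2] collapse the loop (M1 forward, (M2*M3) return): (12*s + 24)/(12*s^3 + 28*s^2 + 6*s - 13)
[3] cascade M5, M6: -3*s/4 - 9/4
[4] close the feedback loop around M4, (M5*M6): (-4)/(19*s + 5)
[5] series reduction of [M1/(1+M1*(M2*M3))], [M4/(1+M4*(M5*M6))]: this yields T(s), and no further normalization is needed

Answer: (-48*s - 96)/(228*s^4 + 592*s^3 + 254*s^2 - 217*s - 65)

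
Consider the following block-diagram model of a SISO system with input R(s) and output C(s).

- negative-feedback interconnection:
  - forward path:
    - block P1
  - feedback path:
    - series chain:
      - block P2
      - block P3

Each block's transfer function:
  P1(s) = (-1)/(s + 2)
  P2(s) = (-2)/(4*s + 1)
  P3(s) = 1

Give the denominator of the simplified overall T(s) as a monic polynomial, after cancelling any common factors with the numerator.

Answer: s^2 + 9*s/4 + 1

Working:
Step 1. reduce the series chain P2, P3: (-2)/(4*s + 1)
Step 2. apply the feedback formula to P1, (P2*P3): (-4*s - 1)/(4*s^2 + 9*s + 4)
No further cancellation is possible in the step-2 result, so that is T(s). Its denominator becomes monic after dividing by the leading coefficient 4.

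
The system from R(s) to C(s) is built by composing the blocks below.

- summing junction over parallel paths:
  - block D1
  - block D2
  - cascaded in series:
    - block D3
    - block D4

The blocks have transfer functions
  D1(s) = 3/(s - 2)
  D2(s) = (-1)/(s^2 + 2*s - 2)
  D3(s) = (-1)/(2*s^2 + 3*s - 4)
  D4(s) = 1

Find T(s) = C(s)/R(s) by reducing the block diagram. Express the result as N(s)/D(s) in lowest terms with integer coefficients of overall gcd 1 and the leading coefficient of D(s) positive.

Reducing step by step:

Step 1. cascade D3, D4 gives (-1)/(2*s^2 + 3*s - 4)
Step 2. parallel reduction of D1, D2, (D3*D4) - this is the overall T(s), already in the required normalized form

Answer: (6*s^4 + 18*s^3 - 5*s^2 - 26*s + 12)/(2*s^5 + 3*s^4 - 16*s^3 - 10*s^2 + 36*s - 16)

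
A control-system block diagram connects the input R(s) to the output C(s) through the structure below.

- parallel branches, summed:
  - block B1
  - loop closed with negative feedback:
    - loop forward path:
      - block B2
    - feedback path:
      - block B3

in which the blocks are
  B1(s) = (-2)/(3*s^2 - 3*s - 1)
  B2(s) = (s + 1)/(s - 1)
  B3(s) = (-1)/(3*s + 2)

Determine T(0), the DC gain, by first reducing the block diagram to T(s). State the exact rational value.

Step 1. apply the feedback formula to B2, B3; result (3*s^2 + 5*s + 2)/(3*s^2 - 2*s - 3)
Step 2. parallel reduction of B1, [B2/(1+B2*B3)]; result (9*s^4 + 6*s^3 - 18*s^2 - 7*s + 4)/(9*s^4 - 15*s^3 - 6*s^2 + 11*s + 3)
That last expression is T(s); at s = 0 only the constant terms survive, so T(0) = 4/3.

Final answer: 4/3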